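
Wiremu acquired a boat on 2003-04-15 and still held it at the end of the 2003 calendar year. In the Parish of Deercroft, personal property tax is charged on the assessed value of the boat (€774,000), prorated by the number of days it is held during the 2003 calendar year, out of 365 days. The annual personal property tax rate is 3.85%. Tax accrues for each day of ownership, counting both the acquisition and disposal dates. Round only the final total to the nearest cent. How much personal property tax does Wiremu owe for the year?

€21,308.33

Days held (2003-04-15 to 2003-12-31): 261 out of 365
Tax = €774,000 × 3.85% × 261/365 = €21,308.3260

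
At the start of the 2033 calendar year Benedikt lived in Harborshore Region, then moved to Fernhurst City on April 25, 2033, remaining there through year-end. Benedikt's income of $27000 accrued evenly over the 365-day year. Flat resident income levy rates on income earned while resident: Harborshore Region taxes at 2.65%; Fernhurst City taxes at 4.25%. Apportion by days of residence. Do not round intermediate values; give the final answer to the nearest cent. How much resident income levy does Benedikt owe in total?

Harborshore Region, January 1 – April 24, 2033: 114 days → $27000 × 2.65% × 114/365 = $223.4712
Fernhurst City, April 25 – December 31, 2033: 251 days → $27000 × 4.25% × 251/365 = $789.1027
Total = $1012.5740

$1012.57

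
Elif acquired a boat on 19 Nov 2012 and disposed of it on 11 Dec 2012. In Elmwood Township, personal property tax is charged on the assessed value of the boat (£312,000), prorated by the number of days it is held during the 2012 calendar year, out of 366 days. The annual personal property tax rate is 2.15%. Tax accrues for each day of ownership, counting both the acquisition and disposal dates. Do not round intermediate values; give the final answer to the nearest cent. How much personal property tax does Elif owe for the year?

Days held (19 Nov – 11 Dec 2012): 23 out of 366
Tax = £312,000 × 2.15% × 23/366 = £421.5410

£421.54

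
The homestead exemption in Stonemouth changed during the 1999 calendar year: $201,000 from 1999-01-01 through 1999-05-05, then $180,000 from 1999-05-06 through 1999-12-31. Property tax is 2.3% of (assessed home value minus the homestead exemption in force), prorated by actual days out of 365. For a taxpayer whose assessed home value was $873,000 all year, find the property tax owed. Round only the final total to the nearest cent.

$15,773.59

1999-01-01 to 1999-05-05: 125 days, exemption $201,000 → ($873,000 − $201,000) × 2.3% × 125/365 = $5,293.1507
1999-05-06 to 1999-12-31: 240 days, exemption $180,000 → ($873,000 − $180,000) × 2.3% × 240/365 = $10,480.4384
Total = $15,773.5890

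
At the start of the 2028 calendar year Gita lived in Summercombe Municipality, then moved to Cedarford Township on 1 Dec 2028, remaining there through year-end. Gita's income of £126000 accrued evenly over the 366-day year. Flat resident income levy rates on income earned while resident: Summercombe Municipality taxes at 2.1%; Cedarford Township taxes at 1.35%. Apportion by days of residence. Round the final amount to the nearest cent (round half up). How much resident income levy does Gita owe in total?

£2565.96

Summercombe Municipality, 1 Jan – 30 Nov 2028: 335 days → £126000 × 2.1% × 335/366 = £2421.8852
Cedarford Township, 1 Dec – 31 Dec 2028: 31 days → £126000 × 1.35% × 31/366 = £144.0738
Total = £2565.9590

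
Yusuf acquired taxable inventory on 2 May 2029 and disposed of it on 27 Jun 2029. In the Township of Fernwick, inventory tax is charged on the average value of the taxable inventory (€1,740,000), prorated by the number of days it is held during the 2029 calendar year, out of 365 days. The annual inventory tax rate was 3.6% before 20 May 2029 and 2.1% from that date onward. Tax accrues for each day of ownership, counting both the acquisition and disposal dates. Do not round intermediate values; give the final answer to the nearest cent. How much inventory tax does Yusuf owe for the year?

2 May – 19 May 2029: 18 days at 3.6% → €1,740,000 × 3.6% × 18/365 = €3,089.0959
20 May – 27 Jun 2029: 39 days at 2.1% → €1,740,000 × 2.1% × 39/365 = €3,904.2740
Total = €6,993.3699

€6,993.37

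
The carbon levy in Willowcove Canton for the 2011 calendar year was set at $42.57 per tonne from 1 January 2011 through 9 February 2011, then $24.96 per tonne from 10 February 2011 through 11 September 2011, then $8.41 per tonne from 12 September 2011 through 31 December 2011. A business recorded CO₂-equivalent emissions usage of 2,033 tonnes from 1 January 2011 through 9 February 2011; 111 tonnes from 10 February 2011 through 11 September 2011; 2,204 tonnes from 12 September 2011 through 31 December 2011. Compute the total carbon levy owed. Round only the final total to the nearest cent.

$107851.01

1 January – 9 February 2011: 2,033 tonnes at $42.57/tonne → $86544.81
10 February – 11 September 2011: 111 tonnes at $24.96/tonne → $2770.56
12 September – 31 December 2011: 2,204 tonnes at $8.41/tonne → $18535.64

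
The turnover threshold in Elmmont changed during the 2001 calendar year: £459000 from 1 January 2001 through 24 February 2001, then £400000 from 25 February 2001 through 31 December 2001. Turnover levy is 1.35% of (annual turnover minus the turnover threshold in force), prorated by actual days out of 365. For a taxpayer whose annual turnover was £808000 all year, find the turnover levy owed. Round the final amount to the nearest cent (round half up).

1 January – 24 February 2001: 55 days, exemption £459000 → (£808000 − £459000) × 1.35% × 55/365 = £709.9521
25 February – 31 December 2001: 310 days, exemption £400000 → (£808000 − £400000) × 1.35% × 310/365 = £4678.0274
Total = £5387.9795

£5387.98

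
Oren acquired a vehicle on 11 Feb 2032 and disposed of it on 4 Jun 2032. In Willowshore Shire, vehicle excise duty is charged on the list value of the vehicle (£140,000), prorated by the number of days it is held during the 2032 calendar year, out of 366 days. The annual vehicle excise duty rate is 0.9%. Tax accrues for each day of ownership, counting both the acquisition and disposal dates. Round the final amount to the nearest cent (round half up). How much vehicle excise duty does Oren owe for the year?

£395.90

Days held (11 Feb – 4 Jun 2032): 115 out of 366
Tax = £140,000 × 0.9% × 115/366 = £395.9016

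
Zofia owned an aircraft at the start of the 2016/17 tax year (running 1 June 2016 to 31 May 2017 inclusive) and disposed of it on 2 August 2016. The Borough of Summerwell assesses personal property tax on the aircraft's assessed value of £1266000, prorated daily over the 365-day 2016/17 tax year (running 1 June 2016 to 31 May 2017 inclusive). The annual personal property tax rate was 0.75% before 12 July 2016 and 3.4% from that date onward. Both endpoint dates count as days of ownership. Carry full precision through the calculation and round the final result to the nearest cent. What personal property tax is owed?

1 June – 11 July 2016: 41 days at 0.75% → £1266000 × 0.75% × 41/365 = £1066.5616
12 July – 2 August 2016: 22 days at 3.4% → £1266000 × 3.4% × 22/365 = £2594.4329
Total = £3660.9945

£3660.99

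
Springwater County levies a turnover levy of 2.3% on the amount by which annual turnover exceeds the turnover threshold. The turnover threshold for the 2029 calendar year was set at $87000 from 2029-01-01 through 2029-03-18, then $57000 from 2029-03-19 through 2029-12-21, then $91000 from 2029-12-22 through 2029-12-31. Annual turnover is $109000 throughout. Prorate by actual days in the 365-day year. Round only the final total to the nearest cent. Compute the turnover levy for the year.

$1029.01

2029-01-01 to 2029-03-18: 77 days, exemption $87000 → ($109000 − $87000) × 2.3% × 77/365 = $106.7452
2029-03-19 to 2029-12-21: 278 days, exemption $57000 → ($109000 − $57000) × 2.3% × 278/365 = $910.9260
2029-12-22 to 2029-12-31: 10 days, exemption $91000 → ($109000 − $91000) × 2.3% × 10/365 = $11.3425
Total = $1029.0137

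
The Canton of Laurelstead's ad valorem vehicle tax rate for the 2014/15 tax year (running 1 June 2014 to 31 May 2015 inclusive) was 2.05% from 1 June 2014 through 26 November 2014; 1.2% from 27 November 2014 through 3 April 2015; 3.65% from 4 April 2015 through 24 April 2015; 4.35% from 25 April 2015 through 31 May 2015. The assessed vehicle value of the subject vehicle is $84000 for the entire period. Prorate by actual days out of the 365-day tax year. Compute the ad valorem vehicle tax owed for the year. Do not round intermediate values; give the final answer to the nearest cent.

1 June – 26 November 2014: 179 days at 2.05% → $84000 × 2.05% × 179/365 = $844.4877
27 November 2014 – 3 April 2015: 128 days at 1.2% → $84000 × 1.2% × 128/365 = $353.4904
4 April – 24 April 2015: 21 days at 3.65% → $84000 × 3.65% × 21/365 = $176.4000
25 April – 31 May 2015: 37 days at 4.35% → $84000 × 4.35% × 37/365 = $370.4055
Total = $1744.7836

$1744.78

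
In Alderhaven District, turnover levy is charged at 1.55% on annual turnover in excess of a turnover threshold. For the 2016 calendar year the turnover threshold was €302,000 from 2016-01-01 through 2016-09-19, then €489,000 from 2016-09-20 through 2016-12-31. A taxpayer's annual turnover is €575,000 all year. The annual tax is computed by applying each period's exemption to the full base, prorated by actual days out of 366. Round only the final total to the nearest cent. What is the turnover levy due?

2016-01-01 to 2016-09-19: 263 days, exemption €302,000 → (€575,000 − €302,000) × 1.55% × 263/366 = €3,040.6680
2016-09-20 to 2016-12-31: 103 days, exemption €489,000 → (€575,000 − €489,000) × 1.55% × 103/366 = €375.1339
Total = €3,415.8019

€3,415.80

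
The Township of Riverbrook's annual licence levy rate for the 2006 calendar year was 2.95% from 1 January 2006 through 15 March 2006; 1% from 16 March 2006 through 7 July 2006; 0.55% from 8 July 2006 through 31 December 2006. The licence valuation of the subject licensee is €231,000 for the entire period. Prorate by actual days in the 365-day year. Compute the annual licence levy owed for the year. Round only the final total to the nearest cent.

1 January – 15 March 2006: 74 days at 2.95% → €231,000 × 2.95% × 74/365 = €1,381.5699
16 March – 7 July 2006: 114 days at 1% → €231,000 × 1% × 114/365 = €721.4795
8 July – 31 December 2006: 177 days at 0.55% → €231,000 × 0.55% × 177/365 = €616.1055
Total = €2,719.1548

€2,719.15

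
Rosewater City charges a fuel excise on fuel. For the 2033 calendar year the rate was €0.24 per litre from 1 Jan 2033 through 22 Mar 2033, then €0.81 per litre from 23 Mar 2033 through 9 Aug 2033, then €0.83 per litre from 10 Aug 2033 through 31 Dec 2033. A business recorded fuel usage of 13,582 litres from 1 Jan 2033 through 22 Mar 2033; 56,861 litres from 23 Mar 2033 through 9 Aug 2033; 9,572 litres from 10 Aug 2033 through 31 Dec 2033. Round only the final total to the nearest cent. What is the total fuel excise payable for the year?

€57261.85

1 Jan – 22 Mar 2033: 13,582 litres at €0.24/litre → €3259.68
23 Mar – 9 Aug 2033: 56,861 litres at €0.81/litre → €46057.41
10 Aug – 31 Dec 2033: 9,572 litres at €0.83/litre → €7944.76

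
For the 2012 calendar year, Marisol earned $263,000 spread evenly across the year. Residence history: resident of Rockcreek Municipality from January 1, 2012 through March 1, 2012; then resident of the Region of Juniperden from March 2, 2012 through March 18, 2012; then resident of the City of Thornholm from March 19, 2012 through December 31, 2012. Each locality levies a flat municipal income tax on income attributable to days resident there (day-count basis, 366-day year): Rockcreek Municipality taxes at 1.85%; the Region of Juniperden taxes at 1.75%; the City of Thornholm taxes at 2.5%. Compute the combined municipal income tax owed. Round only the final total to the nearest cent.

Rockcreek Municipality, January 1 – March 1, 2012: 61 days → $263,000 × 1.85% × 61/366 = $810.9167
The Region of Juniperden, March 2 – March 18, 2012: 17 days → $263,000 × 1.75% × 17/366 = $213.7773
The City of Thornholm, March 19 – December 31, 2012: 288 days → $263,000 × 2.5% × 288/366 = $5,173.7705
Total = $6,198.4645

$6,198.46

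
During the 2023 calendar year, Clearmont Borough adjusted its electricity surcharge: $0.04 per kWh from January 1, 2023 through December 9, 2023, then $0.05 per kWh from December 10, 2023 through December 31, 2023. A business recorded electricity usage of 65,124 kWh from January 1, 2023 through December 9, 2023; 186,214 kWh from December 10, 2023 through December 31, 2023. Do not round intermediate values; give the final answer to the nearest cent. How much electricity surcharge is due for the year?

January 1 – December 9, 2023: 65,124 kWh at $0.04/kWh → $2604.96
December 10 – December 31, 2023: 186,214 kWh at $0.05/kWh → $9310.70

$11915.66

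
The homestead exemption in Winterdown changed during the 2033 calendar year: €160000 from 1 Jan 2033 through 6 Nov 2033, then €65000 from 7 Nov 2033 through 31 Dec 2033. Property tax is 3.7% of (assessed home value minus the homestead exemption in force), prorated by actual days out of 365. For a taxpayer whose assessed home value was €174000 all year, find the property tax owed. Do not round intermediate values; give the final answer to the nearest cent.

€1047.66

1 Jan – 6 Nov 2033: 310 days, exemption €160000 → (€174000 − €160000) × 3.7% × 310/365 = €439.9452
7 Nov – 31 Dec 2033: 55 days, exemption €65000 → (€174000 − €65000) × 3.7% × 55/365 = €607.7123
Total = €1047.6575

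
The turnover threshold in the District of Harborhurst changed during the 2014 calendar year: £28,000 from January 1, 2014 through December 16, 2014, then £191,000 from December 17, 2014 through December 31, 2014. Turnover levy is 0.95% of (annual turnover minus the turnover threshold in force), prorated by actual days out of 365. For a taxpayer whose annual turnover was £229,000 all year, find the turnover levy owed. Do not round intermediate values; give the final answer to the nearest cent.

January 1 – December 16, 2014: 350 days, exemption £28,000 → (£229,000 − £28,000) × 0.95% × 350/365 = £1,831.0274
December 17 – December 31, 2014: 15 days, exemption £191,000 → (£229,000 − £191,000) × 0.95% × 15/365 = £14.8356
Total = £1,845.8630

£1,845.86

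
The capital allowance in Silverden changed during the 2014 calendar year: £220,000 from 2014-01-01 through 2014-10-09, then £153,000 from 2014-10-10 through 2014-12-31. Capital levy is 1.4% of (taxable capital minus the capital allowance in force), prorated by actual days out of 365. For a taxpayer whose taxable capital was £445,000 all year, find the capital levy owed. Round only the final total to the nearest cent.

£3,363.30

2014-01-01 to 2014-10-09: 282 days, exemption £220,000 → (£445,000 − £220,000) × 1.4% × 282/365 = £2,433.6986
2014-10-10 to 2014-12-31: 83 days, exemption £153,000 → (£445,000 − £153,000) × 1.4% × 83/365 = £929.6000
Total = £3,363.2986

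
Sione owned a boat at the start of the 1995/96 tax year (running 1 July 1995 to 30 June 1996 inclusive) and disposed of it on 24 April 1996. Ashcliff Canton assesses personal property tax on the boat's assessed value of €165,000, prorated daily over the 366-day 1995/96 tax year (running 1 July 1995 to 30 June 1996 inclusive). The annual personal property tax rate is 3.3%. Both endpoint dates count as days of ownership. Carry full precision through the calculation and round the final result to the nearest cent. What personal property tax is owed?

Days held (1 July 1995 – 24 April 1996): 299 out of 366
Tax = €165,000 × 3.3% × 299/366 = €4,448.2377

€4,448.24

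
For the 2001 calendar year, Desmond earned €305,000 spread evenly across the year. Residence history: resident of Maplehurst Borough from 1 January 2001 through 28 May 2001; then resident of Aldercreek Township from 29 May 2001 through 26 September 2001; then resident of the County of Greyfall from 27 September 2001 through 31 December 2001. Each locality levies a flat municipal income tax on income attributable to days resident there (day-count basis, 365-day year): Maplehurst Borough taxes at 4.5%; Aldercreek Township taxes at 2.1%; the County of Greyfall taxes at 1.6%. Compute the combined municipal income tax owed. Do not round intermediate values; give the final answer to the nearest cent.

Maplehurst Borough, 1 January – 28 May 2001: 148 days → €305,000 × 4.5% × 148/365 = €5,565.2055
Aldercreek Township, 29 May – 26 September 2001: 121 days → €305,000 × 2.1% × 121/365 = €2,123.3014
The County of Greyfall, 27 September – 31 December 2001: 96 days → €305,000 × 1.6% × 96/365 = €1,283.5068
Total = €8,972.0137

€8,972.01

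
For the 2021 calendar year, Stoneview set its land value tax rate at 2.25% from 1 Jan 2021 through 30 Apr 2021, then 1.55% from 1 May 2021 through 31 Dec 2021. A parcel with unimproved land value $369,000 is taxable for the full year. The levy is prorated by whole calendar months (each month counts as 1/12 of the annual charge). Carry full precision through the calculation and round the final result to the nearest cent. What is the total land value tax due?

1 Jan – 30 Apr 2021: 4 months at 2.25% → $369,000 × 2.25% × 4/12 = $2,767.5000
1 May – 31 Dec 2021: 8 months at 1.55% → $369,000 × 1.55% × 8/12 = $3,813.0000
Total = $6,580.5000

$6,580.50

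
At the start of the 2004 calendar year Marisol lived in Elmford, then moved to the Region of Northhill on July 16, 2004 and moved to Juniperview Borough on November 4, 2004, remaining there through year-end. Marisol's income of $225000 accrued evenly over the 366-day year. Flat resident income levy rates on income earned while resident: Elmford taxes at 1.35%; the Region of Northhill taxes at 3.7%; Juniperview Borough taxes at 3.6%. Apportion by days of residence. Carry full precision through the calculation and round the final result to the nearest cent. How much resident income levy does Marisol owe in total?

Elmford, January 1 – July 15, 2004: 197 days → $225000 × 1.35% × 197/366 = $1634.9385
The Region of Northhill, July 16 – November 3, 2004: 111 days → $225000 × 3.7% × 111/366 = $2524.7951
Juniperview Borough, November 4 – December 31, 2004: 58 days → $225000 × 3.6% × 58/366 = $1283.6066
Total = $5443.3402

$5443.34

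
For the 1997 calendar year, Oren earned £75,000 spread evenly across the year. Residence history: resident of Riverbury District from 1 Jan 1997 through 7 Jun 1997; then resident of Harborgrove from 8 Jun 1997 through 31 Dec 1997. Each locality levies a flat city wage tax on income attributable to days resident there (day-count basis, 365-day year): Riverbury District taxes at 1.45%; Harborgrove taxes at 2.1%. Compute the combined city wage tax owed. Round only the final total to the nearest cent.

Riverbury District, 1 Jan – 7 Jun 1997: 158 days → £75,000 × 1.45% × 158/365 = £470.7534
Harborgrove, 8 Jun – 31 Dec 1997: 207 days → £75,000 × 2.1% × 207/365 = £893.2192
Total = £1,363.9726

£1,363.97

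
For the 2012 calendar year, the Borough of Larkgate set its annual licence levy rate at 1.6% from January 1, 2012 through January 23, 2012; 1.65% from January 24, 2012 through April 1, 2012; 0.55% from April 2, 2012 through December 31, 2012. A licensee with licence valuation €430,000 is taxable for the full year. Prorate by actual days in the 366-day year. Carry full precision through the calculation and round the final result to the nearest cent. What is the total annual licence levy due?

€3,540.45

January 1 – January 23, 2012: 23 days at 1.6% → €430,000 × 1.6% × 23/366 = €432.3497
January 24 – April 1, 2012: 69 days at 1.65% → €430,000 × 1.65% × 69/366 = €1,337.5820
April 2 – December 31, 2012: 274 days at 0.55% → €430,000 × 0.55% × 274/366 = €1,770.5191
Total = €3,540.4508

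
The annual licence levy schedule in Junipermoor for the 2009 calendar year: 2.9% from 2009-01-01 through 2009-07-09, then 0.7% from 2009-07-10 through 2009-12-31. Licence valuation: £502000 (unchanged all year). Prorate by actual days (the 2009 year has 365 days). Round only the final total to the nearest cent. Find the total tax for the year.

£9262.93

2009-01-01 to 2009-07-09: 190 days at 2.9% → £502000 × 2.9% × 190/365 = £7578.1370
2009-07-10 to 2009-12-31: 175 days at 0.7% → £502000 × 0.7% × 175/365 = £1684.7945
Total = £9262.9315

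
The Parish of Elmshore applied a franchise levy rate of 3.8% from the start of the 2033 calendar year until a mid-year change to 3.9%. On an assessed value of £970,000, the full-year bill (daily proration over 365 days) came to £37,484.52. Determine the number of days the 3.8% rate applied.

130 days

Let d = days at the first rate; then 365 − d days at the second rate.
£970,000 × [3.8%·d + 3.9%·(365−d)] / 365 = £37,484.52
Solving gives d = 130, so the new rate took effect on May 11, 2033.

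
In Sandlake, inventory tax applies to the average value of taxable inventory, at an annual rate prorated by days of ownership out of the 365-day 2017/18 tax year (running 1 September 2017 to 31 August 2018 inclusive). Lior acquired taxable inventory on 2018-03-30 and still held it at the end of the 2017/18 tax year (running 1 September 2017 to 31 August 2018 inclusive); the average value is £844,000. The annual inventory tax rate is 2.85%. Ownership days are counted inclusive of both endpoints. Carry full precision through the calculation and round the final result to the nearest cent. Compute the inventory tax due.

Days held (2018-03-30 to 2018-08-31): 155 out of 365
Tax = £844,000 × 2.85% × 155/365 = £10,214.7123

£10,214.71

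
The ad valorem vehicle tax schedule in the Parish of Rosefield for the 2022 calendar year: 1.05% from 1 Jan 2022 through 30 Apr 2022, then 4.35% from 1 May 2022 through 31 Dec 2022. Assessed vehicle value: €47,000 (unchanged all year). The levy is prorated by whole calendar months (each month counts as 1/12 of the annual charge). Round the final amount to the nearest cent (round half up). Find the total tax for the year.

1 Jan – 30 Apr 2022: 4 months at 1.05% → €47,000 × 1.05% × 4/12 = €164.5000
1 May – 31 Dec 2022: 8 months at 4.35% → €47,000 × 4.35% × 8/12 = €1,363.0000
Total = €1,527.5000

€1,527.50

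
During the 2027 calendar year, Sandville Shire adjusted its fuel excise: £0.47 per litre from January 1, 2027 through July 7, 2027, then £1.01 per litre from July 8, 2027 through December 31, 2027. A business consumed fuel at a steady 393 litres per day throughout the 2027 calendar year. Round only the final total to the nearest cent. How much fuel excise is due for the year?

January 1 – July 7, 2027: 188 days × 393 litres/day = 73,884 litres at £0.47/litre → £34,725.48
July 8 – December 31, 2027: 177 days × 393 litres/day = 69,561 litres at £1.01/litre → £70,256.61

£104,982.09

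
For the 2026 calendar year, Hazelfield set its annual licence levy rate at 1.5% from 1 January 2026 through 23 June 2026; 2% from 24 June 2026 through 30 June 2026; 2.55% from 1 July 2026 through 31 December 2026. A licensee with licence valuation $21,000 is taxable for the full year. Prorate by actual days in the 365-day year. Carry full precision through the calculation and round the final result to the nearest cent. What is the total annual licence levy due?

1 January – 23 June 2026: 174 days at 1.5% → $21,000 × 1.5% × 174/365 = $150.1644
24 June – 30 June 2026: 7 days at 2% → $21,000 × 2% × 7/365 = $8.0548
1 July – 31 December 2026: 184 days at 2.55% → $21,000 × 2.55% × 184/365 = $269.9507
Total = $428.1699

$428.17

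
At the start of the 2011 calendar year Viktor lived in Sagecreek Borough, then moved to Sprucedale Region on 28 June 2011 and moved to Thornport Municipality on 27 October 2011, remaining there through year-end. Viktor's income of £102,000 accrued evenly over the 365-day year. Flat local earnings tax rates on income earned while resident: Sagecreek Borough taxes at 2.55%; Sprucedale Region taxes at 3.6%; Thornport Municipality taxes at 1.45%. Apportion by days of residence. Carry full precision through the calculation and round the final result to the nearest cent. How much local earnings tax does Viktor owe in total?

£2,753.16

Sagecreek Borough, 1 January – 27 June 2011: 178 days → £102,000 × 2.55% × 178/365 = £1,268.4329
Sprucedale Region, 28 June – 26 October 2011: 121 days → £102,000 × 3.6% × 121/365 = £1,217.2932
Thornport Municipality, 27 October – 31 December 2011: 66 days → £102,000 × 1.45% × 66/365 = £267.4356
Total = £2,753.1616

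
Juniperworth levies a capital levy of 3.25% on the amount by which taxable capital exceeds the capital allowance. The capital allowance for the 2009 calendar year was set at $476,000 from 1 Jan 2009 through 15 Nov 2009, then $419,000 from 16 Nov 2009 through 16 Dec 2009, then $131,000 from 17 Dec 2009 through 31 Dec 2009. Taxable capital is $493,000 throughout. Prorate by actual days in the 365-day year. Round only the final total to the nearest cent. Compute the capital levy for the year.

1 Jan – 15 Nov 2009: 319 days, exemption $476,000 → ($493,000 − $476,000) × 3.25% × 319/365 = $482.8699
16 Nov – 16 Dec 2009: 31 days, exemption $419,000 → ($493,000 − $419,000) × 3.25% × 31/365 = $204.2603
17 Dec – 31 Dec 2009: 15 days, exemption $131,000 → ($493,000 − $131,000) × 3.25% × 15/365 = $483.4932
Total = $1,170.6233

$1,170.62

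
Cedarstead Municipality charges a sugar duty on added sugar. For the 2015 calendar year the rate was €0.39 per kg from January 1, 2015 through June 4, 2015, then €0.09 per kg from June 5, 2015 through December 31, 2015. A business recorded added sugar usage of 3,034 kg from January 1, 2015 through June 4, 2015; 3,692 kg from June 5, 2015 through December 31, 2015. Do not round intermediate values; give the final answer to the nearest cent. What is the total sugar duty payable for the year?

€1,515.54

January 1 – June 4, 2015: 3,034 kg at €0.39/kg → €1,183.26
June 5 – December 31, 2015: 3,692 kg at €0.09/kg → €332.28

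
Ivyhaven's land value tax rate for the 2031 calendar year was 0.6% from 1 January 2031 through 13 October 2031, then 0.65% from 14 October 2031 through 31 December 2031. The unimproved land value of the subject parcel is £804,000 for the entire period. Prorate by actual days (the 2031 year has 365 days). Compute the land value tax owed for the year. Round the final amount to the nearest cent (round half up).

1 January – 13 October 2031: 286 days at 0.6% → £804,000 × 0.6% × 286/365 = £3,779.9014
14 October – 31 December 2031: 79 days at 0.65% → £804,000 × 0.65% × 79/365 = £1,131.1068
Total = £4,911.0082

£4,911.01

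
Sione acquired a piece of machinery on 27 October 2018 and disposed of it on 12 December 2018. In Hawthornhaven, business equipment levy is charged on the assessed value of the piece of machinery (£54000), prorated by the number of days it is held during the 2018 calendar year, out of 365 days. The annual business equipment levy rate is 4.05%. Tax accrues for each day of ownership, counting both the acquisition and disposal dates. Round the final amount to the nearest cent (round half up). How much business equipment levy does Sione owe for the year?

Days held (27 October – 12 December 2018): 47 out of 365
Tax = £54000 × 4.05% × 47/365 = £281.6137

£281.61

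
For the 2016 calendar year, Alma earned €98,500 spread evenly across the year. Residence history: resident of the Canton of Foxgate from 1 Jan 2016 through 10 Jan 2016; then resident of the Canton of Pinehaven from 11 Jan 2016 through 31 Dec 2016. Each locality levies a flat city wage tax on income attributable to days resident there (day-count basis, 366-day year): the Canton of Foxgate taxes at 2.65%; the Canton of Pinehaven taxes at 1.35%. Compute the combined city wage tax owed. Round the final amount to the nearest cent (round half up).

The Canton of Foxgate, 1 Jan – 10 Jan 2016: 10 days → €98,500 × 2.65% × 10/366 = €71.3183
The Canton of Pinehaven, 11 Jan – 31 Dec 2016: 356 days → €98,500 × 1.35% × 356/366 = €1,293.4180
Total = €1,364.7363

€1,364.74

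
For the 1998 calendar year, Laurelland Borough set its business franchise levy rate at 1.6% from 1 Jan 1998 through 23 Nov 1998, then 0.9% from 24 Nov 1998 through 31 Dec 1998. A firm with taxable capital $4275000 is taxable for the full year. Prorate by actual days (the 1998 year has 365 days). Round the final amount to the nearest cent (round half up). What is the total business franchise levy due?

$65284.52

1 Jan – 23 Nov 1998: 327 days at 1.6% → $4275000 × 1.6% × 327/365 = $61278.9041
24 Nov – 31 Dec 1998: 38 days at 0.9% → $4275000 × 0.9% × 38/365 = $4005.6164
Total = $65284.5205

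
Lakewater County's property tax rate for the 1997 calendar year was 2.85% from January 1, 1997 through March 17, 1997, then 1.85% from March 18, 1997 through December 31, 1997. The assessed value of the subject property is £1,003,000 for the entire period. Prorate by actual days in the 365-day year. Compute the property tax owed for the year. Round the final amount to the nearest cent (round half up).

January 1 – March 17, 1997: 76 days at 2.85% → £1,003,000 × 2.85% × 76/365 = £5,952.0493
March 18 – December 31, 1997: 289 days at 1.85% → £1,003,000 × 1.85% × 289/365 = £14,691.8890
Total = £20,643.9384

£20,643.94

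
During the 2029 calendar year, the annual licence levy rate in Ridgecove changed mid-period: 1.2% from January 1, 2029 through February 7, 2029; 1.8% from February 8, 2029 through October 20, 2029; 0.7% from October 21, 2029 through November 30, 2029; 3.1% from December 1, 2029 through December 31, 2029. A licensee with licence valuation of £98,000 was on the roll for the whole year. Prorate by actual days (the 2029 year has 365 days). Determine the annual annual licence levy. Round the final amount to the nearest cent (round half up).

January 1 – February 7, 2029: 38 days at 1.2% → £98,000 × 1.2% × 38/365 = £122.4329
February 8 – October 20, 2029: 255 days at 1.8% → £98,000 × 1.8% × 255/365 = £1,232.3836
October 21 – November 30, 2029: 41 days at 0.7% → £98,000 × 0.7% × 41/365 = £77.0575
December 1 – December 31, 2029: 31 days at 3.1% → £98,000 × 3.1% × 31/365 = £258.0219
Total = £1,689.8959

£1,689.90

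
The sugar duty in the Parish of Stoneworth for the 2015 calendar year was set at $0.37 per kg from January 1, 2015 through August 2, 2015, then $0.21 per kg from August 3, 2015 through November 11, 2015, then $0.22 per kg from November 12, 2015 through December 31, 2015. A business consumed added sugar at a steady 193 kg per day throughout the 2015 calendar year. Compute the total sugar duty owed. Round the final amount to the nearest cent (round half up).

January 1 – August 2, 2015: 214 days × 193 kg/day = 41,302 kg at $0.37/kg → $15281.74
August 3 – November 11, 2015: 101 days × 193 kg/day = 19,493 kg at $0.21/kg → $4093.53
November 12 – December 31, 2015: 50 days × 193 kg/day = 9,650 kg at $0.22/kg → $2123.00

$21498.27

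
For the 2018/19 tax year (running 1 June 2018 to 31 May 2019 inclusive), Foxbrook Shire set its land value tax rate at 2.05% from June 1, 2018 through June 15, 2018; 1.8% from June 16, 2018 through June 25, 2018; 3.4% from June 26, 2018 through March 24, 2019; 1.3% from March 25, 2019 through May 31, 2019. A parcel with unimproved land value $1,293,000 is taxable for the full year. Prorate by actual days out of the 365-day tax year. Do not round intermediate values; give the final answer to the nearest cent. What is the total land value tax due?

June 1 – June 15, 2018: 15 days at 2.05% → $1,293,000 × 2.05% × 15/365 = $1,089.3082
June 16 – June 25, 2018: 10 days at 1.8% → $1,293,000 × 1.8% × 10/365 = $637.6438
June 26, 2018 – March 24, 2019: 272 days at 3.4% → $1,293,000 × 3.4% × 272/365 = $32,760.7233
March 25 – May 31, 2019: 68 days at 1.3% → $1,293,000 × 1.3% × 68/365 = $3,131.5397
Total = $37,619.2151

$37,619.22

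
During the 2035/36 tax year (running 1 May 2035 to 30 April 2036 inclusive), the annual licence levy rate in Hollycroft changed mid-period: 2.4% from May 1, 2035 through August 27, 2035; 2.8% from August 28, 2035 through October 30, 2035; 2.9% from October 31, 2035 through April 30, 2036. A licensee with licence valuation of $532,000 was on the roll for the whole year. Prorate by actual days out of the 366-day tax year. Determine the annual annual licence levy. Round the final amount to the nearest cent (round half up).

$14,470.11

May 1 – August 27, 2035: 119 days at 2.4% → $532,000 × 2.4% × 119/366 = $4,151.3443
August 28 – October 30, 2035: 64 days at 2.8% → $532,000 × 2.8% × 64/366 = $2,604.7650
October 31, 2035 – April 30, 2036: 183 days at 2.9% → $532,000 × 2.9% × 183/366 = $7,714.0000
Total = $14,470.1093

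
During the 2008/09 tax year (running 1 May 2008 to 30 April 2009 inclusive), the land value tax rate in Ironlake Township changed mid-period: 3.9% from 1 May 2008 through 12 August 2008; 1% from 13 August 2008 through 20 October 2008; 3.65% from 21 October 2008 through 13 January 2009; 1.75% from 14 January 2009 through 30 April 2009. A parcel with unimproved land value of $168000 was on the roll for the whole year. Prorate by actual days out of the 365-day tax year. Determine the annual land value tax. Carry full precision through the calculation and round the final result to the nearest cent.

1 May – 12 August 2008: 104 days at 3.9% → $168000 × 3.9% × 104/365 = $1866.8712
13 August – 20 October 2008: 69 days at 1% → $168000 × 1% × 69/365 = $317.5890
21 October 2008 – 13 January 2009: 85 days at 3.65% → $168000 × 3.65% × 85/365 = $1428.0000
14 January – 30 April 2009: 107 days at 1.75% → $168000 × 1.75% × 107/365 = $861.8630
Total = $4474.3233

$4474.32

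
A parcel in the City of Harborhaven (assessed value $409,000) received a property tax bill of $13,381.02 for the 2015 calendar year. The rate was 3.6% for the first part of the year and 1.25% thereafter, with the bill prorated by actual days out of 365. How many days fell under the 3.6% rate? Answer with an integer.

314 days

Let d = days at the first rate; then 365 − d days at the second rate.
$409,000 × [3.6%·d + 1.25%·(365−d)] / 365 = $13,381.02
Solving gives d = 314, so the new rate took effect on 11 Nov 2015.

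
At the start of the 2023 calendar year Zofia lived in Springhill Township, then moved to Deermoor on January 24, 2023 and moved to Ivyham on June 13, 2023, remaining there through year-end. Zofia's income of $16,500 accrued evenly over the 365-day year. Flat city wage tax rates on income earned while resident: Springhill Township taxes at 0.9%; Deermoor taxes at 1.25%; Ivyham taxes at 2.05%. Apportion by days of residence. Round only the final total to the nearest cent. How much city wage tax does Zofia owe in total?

$275.66

Springhill Township, January 1 – January 23, 2023: 23 days → $16,500 × 0.9% × 23/365 = $9.3575
Deermoor, January 24 – June 12, 2023: 140 days → $16,500 × 1.25% × 140/365 = $79.1096
Ivyham, June 13 – December 31, 2023: 202 days → $16,500 × 2.05% × 202/365 = $187.1959
Total = $275.6630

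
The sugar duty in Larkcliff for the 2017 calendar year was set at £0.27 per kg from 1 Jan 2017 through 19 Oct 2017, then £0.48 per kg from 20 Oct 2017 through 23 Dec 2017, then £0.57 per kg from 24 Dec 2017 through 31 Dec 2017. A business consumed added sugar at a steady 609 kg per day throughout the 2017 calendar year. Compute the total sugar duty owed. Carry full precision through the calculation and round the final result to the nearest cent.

£69,791.40

1 Jan – 19 Oct 2017: 292 days × 609 kg/day = 177,828 kg at £0.27/kg → £48,013.56
20 Oct – 23 Dec 2017: 65 days × 609 kg/day = 39,585 kg at £0.48/kg → £19,000.80
24 Dec – 31 Dec 2017: 8 days × 609 kg/day = 4,872 kg at £0.57/kg → £2,777.04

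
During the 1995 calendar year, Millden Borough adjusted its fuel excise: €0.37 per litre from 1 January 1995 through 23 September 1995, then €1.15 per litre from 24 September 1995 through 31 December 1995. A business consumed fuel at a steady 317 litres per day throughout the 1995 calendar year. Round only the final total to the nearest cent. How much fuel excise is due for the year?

€67289.59

1 January – 23 September 1995: 266 days × 317 litres/day = 84,322 litres at €0.37/litre → €31199.14
24 September – 31 December 1995: 99 days × 317 litres/day = 31,383 litres at €1.15/litre → €36090.45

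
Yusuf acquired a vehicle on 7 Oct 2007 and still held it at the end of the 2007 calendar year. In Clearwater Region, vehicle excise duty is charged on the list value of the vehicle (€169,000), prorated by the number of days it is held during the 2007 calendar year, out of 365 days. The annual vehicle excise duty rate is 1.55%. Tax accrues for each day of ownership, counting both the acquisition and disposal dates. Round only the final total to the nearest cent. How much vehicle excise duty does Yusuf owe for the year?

€617.20

Days held (7 Oct – 31 Dec 2007): 86 out of 365
Tax = €169,000 × 1.55% × 86/365 = €617.1973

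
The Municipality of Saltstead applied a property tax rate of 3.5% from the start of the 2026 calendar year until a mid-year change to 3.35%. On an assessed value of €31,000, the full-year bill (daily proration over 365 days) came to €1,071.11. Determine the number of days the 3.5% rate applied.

Let d = days at the first rate; then 365 − d days at the second rate.
€31,000 × [3.5%·d + 3.35%·(365−d)] / 365 = €1,071.11
Solving gives d = 256, so the new rate took effect on 14 Sep 2026.

256 days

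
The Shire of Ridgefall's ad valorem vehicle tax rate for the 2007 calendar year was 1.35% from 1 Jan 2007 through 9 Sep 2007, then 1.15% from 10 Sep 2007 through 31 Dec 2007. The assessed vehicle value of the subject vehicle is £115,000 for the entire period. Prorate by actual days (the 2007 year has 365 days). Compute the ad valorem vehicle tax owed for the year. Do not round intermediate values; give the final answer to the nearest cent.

£1,481.29

1 Jan – 9 Sep 2007: 252 days at 1.35% → £115,000 × 1.35% × 252/365 = £1,071.8630
10 Sep – 31 Dec 2007: 113 days at 1.15% → £115,000 × 1.15% × 113/365 = £409.4315
Total = £1,481.2945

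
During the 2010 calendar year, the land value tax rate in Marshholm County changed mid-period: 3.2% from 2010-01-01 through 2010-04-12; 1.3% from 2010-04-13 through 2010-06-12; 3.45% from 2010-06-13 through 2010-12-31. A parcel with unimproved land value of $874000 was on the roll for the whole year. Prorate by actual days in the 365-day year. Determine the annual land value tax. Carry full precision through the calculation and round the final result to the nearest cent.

2010-01-01 to 2010-04-12: 102 days at 3.2% → $874000 × 3.2% × 102/365 = $7815.7151
2010-04-13 to 2010-06-12: 61 days at 1.3% → $874000 × 1.3% × 61/365 = $1898.8548
2010-06-13 to 2010-12-31: 202 days at 3.45% → $874000 × 3.45% × 202/365 = $16687.4137
Total = $26401.9836

$26401.98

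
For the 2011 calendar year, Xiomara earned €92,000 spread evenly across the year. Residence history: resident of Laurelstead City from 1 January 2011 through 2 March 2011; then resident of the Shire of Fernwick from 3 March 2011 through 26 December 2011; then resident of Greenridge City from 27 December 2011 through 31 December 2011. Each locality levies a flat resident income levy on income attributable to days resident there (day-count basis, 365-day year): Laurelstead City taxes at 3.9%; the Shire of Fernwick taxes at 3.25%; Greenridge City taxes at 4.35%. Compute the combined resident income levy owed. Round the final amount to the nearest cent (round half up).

€3,103.80

Laurelstead City, 1 January – 2 March 2011: 61 days → €92,000 × 3.9% × 61/365 = €599.6384
The Shire of Fernwick, 3 March – 26 December 2011: 299 days → €92,000 × 3.25% × 299/365 = €2,449.3425
Greenridge City, 27 December – 31 December 2011: 5 days → €92,000 × 4.35% × 5/365 = €54.8219
Total = €3,103.8027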